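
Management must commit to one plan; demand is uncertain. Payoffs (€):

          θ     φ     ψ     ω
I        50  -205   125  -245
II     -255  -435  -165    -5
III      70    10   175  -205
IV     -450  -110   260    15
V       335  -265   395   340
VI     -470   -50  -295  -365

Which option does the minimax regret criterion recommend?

V

Column bests: θ=335, φ=10, ψ=395, ω=340.
I regrets: 285, 215, 270, 585 → max 585
II regrets: 590, 445, 560, 345 → max 590
III regrets: 265, 0, 220, 545 → max 545
IV regrets: 785, 120, 135, 325 → max 785
V regrets: 0, 275, 0, 0 → max 275
VI regrets: 805, 60, 690, 705 → max 805
Smallest max regret = 275 → V.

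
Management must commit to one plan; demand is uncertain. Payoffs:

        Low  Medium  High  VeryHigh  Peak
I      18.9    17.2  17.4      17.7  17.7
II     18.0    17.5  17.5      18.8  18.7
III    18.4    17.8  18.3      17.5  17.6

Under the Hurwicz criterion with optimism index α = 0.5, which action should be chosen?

II

I: 0.5·18.9 + 0.5·17.2 = 18.05
II: 0.5·18.8 + 0.5·17.5 = 18.15
III: 0.5·18.4 + 0.5·17.5 = 17.95
Highest Hurwicz score = 18.15 → II.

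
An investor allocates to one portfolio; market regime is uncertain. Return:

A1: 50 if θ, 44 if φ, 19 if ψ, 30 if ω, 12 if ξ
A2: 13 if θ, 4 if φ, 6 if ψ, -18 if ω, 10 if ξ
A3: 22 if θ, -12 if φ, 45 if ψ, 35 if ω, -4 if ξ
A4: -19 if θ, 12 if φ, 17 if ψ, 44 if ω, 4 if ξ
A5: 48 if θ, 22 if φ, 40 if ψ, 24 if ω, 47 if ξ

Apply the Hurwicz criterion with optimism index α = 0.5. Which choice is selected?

A5

A1: 0.5·50 + 0.5·12 = 31
A2: 0.5·13 + 0.5·(-18) = -2.5
A3: 0.5·45 + 0.5·(-12) = 16.5
A4: 0.5·44 + 0.5·(-19) = 12.5
A5: 0.5·48 + 0.5·22 = 35
Highest Hurwicz score = 35 → A5.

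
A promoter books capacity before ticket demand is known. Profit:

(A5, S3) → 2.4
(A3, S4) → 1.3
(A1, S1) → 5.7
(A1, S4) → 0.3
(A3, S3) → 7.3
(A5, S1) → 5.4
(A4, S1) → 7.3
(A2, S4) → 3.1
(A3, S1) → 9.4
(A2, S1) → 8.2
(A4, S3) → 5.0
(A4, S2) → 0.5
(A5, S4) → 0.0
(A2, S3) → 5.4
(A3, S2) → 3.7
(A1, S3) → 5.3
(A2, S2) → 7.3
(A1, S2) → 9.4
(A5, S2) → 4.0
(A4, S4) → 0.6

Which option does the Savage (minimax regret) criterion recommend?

Column bests: S1=9.4, S2=9.4, S3=7.3, S4=3.1.
A1 regrets: 3.7, 0.0, 2.0, 2.8 → max 3.7
A2 regrets: 1.2, 2.1, 1.9, 0.0 → max 2.1
A3 regrets: 0.0, 5.7, 0.0, 1.8 → max 5.7
A4 regrets: 2.1, 8.9, 2.3, 2.5 → max 8.9
A5 regrets: 4.0, 5.4, 4.9, 3.1 → max 5.4
Smallest max regret = 2.1 → A2.

A2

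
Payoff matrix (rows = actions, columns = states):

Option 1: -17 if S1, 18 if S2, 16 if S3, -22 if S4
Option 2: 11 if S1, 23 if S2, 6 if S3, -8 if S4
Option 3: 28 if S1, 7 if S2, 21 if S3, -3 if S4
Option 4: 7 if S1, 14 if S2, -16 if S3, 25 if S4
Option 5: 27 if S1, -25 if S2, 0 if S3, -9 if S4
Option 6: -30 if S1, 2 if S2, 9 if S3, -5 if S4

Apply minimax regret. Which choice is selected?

Column bests: S1=28, S2=23, S3=21, S4=25.
Option 1 regrets: 45, 5, 5, 47 → max 47
Option 2 regrets: 17, 0, 15, 33 → max 33
Option 3 regrets: 0, 16, 0, 28 → max 28
Option 4 regrets: 21, 9, 37, 0 → max 37
Option 5 regrets: 1, 48, 21, 34 → max 48
Option 6 regrets: 58, 21, 12, 30 → max 58
Smallest max regret = 28 → Option 3.

Option 3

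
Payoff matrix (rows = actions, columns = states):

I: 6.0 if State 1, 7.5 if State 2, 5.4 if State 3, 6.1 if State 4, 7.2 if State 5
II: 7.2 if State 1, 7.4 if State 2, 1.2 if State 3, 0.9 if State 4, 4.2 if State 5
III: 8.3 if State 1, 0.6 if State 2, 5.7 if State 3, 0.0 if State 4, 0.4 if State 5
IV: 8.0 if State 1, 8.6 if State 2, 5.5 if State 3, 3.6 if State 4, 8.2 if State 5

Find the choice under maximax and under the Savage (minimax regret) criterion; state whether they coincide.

maximax → IV; minimax regret → I (disagree)

Row maxima: I=7.5, II=7.4, III=8.3, IV=8.6
Best best-case = 8.6 → IV.
Column bests: State 1=8.3, State 2=8.6, State 3=5.7, State 4=6.1, State 5=8.2.
I regrets: 2.3, 1.1, 0.3, 0.0, 1.0 → max 2.3
II regrets: 1.1, 1.2, 4.5, 5.2, 4.0 → max 5.2
III regrets: 0.0, 8.0, 0.0, 6.1, 7.8 → max 8.0
IV regrets: 0.3, 0.0, 0.2, 2.5, 0.0 → max 2.5
Smallest max regret = 2.3 → I.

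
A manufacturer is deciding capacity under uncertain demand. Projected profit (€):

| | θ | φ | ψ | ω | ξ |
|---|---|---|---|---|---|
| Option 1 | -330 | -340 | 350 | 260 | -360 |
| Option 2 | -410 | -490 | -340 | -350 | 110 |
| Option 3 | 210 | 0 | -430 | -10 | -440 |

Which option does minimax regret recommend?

Option 1

Column bests: θ=210, φ=0, ψ=350, ω=260, ξ=110.
Option 1 regrets: 540, 340, 0, 0, 470 → max 540
Option 2 regrets: 620, 490, 690, 610, 0 → max 690
Option 3 regrets: 0, 0, 780, 270, 550 → max 780
Smallest max regret = 540 → Option 1.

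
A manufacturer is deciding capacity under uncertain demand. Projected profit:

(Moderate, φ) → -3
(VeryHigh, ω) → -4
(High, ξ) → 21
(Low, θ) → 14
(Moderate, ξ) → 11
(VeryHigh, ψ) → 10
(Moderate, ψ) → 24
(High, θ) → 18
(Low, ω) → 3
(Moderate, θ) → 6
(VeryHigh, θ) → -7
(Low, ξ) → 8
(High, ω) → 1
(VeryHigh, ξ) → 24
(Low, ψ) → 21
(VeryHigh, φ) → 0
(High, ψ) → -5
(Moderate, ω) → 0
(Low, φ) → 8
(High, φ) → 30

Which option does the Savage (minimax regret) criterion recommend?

Low

Column bests: θ=18, φ=30, ψ=24, ω=3, ξ=24.
Low regrets: 4, 22, 3, 0, 16 → max 22
Moderate regrets: 12, 33, 0, 3, 13 → max 33
High regrets: 0, 0, 29, 2, 3 → max 29
VeryHigh regrets: 25, 30, 14, 7, 0 → max 30
Smallest max regret = 22 → Low.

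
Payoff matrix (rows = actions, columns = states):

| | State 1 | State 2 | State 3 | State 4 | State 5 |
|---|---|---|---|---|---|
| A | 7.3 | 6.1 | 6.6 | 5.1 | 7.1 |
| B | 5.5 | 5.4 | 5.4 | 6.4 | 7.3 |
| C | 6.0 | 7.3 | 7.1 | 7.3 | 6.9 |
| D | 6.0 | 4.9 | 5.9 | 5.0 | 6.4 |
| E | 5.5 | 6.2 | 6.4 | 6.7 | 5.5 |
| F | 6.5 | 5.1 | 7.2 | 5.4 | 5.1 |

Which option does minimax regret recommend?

C

Column bests: State 1=7.3, State 2=7.3, State 3=7.2, State 4=7.3, State 5=7.3.
A regrets: 0.0, 1.2, 0.6, 2.2, 0.2 → max 2.2
B regrets: 1.8, 1.9, 1.8, 0.9, 0.0 → max 1.9
C regrets: 1.3, 0.0, 0.1, 0.0, 0.4 → max 1.3
D regrets: 1.3, 2.4, 1.3, 2.3, 0.9 → max 2.4
E regrets: 1.8, 1.1, 0.8, 0.6, 1.8 → max 1.8
F regrets: 0.8, 2.2, 0.0, 1.9, 2.2 → max 2.2
Smallest max regret = 1.3 → C.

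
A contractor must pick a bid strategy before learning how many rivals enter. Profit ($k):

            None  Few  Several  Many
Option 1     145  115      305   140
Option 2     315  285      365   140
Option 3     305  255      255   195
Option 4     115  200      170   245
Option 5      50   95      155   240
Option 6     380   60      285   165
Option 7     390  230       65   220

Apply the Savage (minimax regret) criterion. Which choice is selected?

Column bests: None=390, Few=285, Several=365, Many=245.
Option 1 regrets: 245, 170, 60, 105 → max 245
Option 2 regrets: 75, 0, 0, 105 → max 105
Option 3 regrets: 85, 30, 110, 50 → max 110
Option 4 regrets: 275, 85, 195, 0 → max 275
Option 5 regrets: 340, 190, 210, 5 → max 340
Option 6 regrets: 10, 225, 80, 80 → max 225
Option 7 regrets: 0, 55, 300, 25 → max 300
Smallest max regret = 105 → Option 2.

Option 2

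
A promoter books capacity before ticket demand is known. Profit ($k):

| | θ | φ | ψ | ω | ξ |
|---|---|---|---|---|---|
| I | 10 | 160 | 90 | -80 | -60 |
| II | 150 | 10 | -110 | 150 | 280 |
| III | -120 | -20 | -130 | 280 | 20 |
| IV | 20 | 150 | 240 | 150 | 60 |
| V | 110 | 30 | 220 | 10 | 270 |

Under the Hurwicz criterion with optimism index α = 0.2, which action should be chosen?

I: 0.2·160 + 0.8·(-80) = -32
II: 0.2·280 + 0.8·(-110) = -32
III: 0.2·280 + 0.8·(-130) = -48
IV: 0.2·240 + 0.8·20 = 64
V: 0.2·270 + 0.8·10 = 62
Highest Hurwicz score = 64 → IV.

IV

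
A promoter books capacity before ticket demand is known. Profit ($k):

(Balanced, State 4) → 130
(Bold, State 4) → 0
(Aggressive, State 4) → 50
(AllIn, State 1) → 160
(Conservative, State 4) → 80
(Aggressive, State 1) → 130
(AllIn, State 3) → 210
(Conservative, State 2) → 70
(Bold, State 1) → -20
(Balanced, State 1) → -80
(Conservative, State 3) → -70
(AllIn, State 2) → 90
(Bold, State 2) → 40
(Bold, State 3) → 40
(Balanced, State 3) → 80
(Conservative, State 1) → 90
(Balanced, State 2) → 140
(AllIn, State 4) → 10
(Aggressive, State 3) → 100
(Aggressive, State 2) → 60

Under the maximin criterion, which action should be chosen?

Aggressive

Row minima: Conservative=-70, Balanced=-80, Aggressive=50, Bold=-20, AllIn=10
Best worst-case = 50 → Aggressive.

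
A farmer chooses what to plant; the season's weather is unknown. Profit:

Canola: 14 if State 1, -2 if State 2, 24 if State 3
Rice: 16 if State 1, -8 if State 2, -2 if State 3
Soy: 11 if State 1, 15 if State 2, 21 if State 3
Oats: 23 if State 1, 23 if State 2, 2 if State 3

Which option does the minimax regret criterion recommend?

Column bests: State 1=23, State 2=23, State 3=24.
Canola regrets: 9, 25, 0 → max 25
Rice regrets: 7, 31, 26 → max 31
Soy regrets: 12, 8, 3 → max 12
Oats regrets: 0, 0, 22 → max 22
Smallest max regret = 12 → Soy.

Soy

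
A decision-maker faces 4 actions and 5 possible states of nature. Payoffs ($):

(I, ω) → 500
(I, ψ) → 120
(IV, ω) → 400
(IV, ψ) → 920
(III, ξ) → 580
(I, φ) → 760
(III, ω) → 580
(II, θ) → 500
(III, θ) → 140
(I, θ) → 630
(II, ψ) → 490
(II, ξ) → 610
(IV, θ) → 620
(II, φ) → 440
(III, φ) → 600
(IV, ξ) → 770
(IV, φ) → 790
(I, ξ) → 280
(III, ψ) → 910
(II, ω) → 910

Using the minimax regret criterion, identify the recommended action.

Column bests: θ=630, φ=790, ψ=920, ω=910, ξ=770.
I regrets: 0, 30, 800, 410, 490 → max 800
II regrets: 130, 350, 430, 0, 160 → max 430
III regrets: 490, 190, 10, 330, 190 → max 490
IV regrets: 10, 0, 0, 510, 0 → max 510
Smallest max regret = 430 → II.

II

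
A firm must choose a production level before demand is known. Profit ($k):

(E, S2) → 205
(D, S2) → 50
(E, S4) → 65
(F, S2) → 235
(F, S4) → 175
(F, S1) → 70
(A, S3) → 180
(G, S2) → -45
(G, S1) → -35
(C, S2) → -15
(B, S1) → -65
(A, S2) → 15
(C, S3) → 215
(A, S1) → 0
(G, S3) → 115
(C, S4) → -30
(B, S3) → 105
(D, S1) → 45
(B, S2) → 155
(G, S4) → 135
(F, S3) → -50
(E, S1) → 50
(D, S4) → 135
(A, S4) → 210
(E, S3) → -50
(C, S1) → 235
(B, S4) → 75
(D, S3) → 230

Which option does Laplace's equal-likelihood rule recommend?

D

Row averages: A=101.25, B=67.5, C=101.25, D=115, E=67.5, F=107.5, G=42.5
Highest average = 115 → D.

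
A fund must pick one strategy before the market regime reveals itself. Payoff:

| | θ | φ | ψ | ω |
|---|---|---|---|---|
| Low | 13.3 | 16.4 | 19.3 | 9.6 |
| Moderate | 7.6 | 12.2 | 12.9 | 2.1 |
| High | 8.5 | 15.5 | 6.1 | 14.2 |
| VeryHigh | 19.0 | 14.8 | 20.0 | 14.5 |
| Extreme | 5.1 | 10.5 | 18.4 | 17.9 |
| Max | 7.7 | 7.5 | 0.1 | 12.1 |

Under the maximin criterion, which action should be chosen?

VeryHigh

Row minima: Low=9.6, Moderate=2.1, High=6.1, VeryHigh=14.5, Extreme=5.1, Max=0.1
Best worst-case = 14.5 → VeryHigh.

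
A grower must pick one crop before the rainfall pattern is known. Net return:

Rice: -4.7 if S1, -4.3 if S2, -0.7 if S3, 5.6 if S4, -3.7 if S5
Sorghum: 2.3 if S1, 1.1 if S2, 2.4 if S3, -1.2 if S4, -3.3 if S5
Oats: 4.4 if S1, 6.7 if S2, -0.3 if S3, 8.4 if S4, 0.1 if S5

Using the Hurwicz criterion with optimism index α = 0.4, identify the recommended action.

Rice: 0.4·5.6 + 0.6·(-4.7) = -0.58
Sorghum: 0.4·2.4 + 0.6·(-3.3) = -1.02
Oats: 0.4·8.4 + 0.6·(-0.3) = 3.18
Highest Hurwicz score = 3.18 → Oats.

Oats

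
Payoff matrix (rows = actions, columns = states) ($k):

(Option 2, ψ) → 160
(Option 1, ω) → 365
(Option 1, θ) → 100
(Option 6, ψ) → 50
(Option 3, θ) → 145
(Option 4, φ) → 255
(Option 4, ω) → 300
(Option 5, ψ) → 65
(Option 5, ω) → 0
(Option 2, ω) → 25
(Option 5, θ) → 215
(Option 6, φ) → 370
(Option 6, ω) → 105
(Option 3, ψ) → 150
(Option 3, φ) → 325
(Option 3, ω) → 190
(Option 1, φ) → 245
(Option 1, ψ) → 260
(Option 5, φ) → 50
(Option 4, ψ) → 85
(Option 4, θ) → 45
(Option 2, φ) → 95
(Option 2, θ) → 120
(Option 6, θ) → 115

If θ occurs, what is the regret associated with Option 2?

95

Best payoff under θ is 215.
Regret = 215 − 120 = 95.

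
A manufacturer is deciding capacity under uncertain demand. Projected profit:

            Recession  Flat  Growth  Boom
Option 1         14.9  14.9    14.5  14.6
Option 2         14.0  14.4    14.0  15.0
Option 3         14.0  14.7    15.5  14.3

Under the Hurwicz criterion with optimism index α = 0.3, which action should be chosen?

Option 1

Option 1: 0.3·14.9 + 0.7·14.5 = 14.62
Option 2: 0.3·15.0 + 0.7·14.0 = 14.3
Option 3: 0.3·15.5 + 0.7·14.0 = 14.45
Highest Hurwicz score = 14.62 → Option 1.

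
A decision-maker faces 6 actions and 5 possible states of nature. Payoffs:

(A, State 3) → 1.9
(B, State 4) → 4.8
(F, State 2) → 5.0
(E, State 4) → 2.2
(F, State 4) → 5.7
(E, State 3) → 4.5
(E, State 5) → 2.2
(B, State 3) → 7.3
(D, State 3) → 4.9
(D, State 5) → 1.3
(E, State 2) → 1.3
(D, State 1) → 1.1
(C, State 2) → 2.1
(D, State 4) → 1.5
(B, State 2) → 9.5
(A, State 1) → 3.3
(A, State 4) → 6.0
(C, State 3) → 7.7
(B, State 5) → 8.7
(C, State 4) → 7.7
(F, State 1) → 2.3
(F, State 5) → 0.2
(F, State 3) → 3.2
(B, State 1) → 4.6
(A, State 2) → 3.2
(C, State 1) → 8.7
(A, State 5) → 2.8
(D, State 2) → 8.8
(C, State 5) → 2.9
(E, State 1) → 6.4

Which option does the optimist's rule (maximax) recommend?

B

Row maxima: A=6.0, B=9.5, C=8.7, D=8.8, E=6.4, F=5.7
Best best-case = 9.5 → B.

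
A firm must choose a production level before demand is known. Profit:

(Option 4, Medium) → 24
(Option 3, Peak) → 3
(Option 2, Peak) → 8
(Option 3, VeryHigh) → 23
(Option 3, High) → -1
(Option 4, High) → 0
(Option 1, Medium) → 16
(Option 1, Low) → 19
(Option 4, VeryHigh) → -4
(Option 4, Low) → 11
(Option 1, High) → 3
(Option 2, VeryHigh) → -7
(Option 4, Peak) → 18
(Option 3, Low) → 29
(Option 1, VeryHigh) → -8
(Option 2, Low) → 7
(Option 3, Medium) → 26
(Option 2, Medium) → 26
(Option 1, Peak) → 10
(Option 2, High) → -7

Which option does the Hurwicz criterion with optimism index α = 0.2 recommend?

Option 3

Option 1: 0.2·19 + 0.8·(-8) = -2.6
Option 2: 0.2·26 + 0.8·(-7) = -0.4
Option 3: 0.2·29 + 0.8·(-1) = 5
Option 4: 0.2·24 + 0.8·(-4) = 1.6
Highest Hurwicz score = 5 → Option 3.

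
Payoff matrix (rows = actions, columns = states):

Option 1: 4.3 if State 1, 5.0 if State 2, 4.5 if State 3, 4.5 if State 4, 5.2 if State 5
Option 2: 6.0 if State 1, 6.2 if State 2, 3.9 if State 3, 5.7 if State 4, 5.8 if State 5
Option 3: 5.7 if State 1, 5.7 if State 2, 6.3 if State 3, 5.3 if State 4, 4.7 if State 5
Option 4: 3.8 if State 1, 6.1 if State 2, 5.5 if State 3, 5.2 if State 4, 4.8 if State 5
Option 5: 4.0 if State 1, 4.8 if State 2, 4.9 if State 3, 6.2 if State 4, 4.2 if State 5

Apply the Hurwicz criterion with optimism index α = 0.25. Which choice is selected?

Option 3

Option 1: 0.25·5.2 + 0.75·4.3 = 4.525
Option 2: 0.25·6.2 + 0.75·3.9 = 4.475
Option 3: 0.25·6.3 + 0.75·4.7 = 5.1
Option 4: 0.25·6.1 + 0.75·3.8 = 4.375
Option 5: 0.25·6.2 + 0.75·4.0 = 4.55
Highest Hurwicz score = 5.1 → Option 3.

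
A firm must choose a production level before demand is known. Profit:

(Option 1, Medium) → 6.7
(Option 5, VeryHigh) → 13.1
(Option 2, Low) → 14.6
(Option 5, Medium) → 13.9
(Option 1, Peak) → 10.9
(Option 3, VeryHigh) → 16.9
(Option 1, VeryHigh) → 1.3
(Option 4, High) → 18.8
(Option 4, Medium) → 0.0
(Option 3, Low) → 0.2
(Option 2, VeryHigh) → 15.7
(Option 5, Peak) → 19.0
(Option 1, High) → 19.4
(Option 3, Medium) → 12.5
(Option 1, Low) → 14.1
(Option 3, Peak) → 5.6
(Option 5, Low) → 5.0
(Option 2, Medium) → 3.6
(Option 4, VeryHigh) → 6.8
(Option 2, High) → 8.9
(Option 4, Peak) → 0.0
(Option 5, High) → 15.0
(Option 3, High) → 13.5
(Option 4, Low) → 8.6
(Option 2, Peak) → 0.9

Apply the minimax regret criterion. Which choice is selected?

Option 5

Column bests: Low=14.6, Medium=13.9, High=19.4, VeryHigh=16.9, Peak=19.0.
Option 1 regrets: 0.5, 7.2, 0.0, 15.6, 8.1 → max 15.6
Option 2 regrets: 0.0, 10.3, 10.5, 1.2, 18.1 → max 18.1
Option 3 regrets: 14.4, 1.4, 5.9, 0.0, 13.4 → max 14.4
Option 4 regrets: 6.0, 13.9, 0.6, 10.1, 19.0 → max 19.0
Option 5 regrets: 9.6, 0.0, 4.4, 3.8, 0.0 → max 9.6
Smallest max regret = 9.6 → Option 5.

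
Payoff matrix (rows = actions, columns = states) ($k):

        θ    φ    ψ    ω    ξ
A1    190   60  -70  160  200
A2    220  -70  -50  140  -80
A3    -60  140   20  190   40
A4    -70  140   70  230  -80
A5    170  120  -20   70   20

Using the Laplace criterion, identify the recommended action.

A1

Row averages: A1=108, A2=32, A3=66, A4=58, A5=72
Highest average = 108 → A1.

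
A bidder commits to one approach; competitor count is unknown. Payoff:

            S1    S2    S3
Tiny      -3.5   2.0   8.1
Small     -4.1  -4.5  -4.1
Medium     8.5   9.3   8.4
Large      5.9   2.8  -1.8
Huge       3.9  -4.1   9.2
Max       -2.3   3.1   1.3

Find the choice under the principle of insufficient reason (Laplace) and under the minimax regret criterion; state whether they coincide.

laplace → Medium; minimax regret → Medium (agree)

Row averages: Tiny=2.2, Small=-127/30, Medium=131/15, Large=2.3, Huge=3, Max=0.7
Highest average = 131/15 → Medium.
Column bests: S1=8.5, S2=9.3, S3=9.2.
Tiny regrets: 12.0, 7.3, 1.1 → max 12.0
Small regrets: 12.6, 13.8, 13.3 → max 13.8
Medium regrets: 0.0, 0.0, 0.8 → max 0.8
Large regrets: 2.6, 6.5, 11.0 → max 11.0
Huge regrets: 4.6, 13.4, 0.0 → max 13.4
Max regrets: 10.8, 6.2, 7.9 → max 10.8
Smallest max regret = 0.8 → Medium.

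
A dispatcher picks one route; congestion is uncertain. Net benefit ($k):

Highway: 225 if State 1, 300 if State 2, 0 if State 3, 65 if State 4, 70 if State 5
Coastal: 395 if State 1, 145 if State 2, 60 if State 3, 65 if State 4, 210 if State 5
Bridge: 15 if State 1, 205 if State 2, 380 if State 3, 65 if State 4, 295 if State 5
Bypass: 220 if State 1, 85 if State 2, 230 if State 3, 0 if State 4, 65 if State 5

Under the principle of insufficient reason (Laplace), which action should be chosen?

Row averages: Highway=132, Coastal=175, Bridge=192, Bypass=120
Highest average = 192 → Bridge.

Bridge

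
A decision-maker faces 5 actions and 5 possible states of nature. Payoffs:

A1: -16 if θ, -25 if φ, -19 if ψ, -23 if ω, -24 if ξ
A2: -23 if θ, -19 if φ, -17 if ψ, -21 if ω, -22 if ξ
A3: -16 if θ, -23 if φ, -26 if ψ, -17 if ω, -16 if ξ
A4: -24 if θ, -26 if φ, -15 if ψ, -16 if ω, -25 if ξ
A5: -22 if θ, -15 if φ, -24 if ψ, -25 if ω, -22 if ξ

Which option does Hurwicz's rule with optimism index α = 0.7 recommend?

A1: 0.7·(-16) + 0.3·(-25) = -18.7
A2: 0.7·(-17) + 0.3·(-23) = -18.8
A3: 0.7·(-16) + 0.3·(-26) = -19
A4: 0.7·(-15) + 0.3·(-26) = -18.3
A5: 0.7·(-15) + 0.3·(-25) = -18
Highest Hurwicz score = -18 → A5.

A5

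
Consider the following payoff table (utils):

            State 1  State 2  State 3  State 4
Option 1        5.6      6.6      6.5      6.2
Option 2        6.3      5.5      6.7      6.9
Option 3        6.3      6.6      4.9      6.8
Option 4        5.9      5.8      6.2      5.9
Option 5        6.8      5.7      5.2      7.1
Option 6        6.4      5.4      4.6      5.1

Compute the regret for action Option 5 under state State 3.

1.5

Best payoff under State 3 is 6.7.
Regret = 6.7 − 5.2 = 1.5.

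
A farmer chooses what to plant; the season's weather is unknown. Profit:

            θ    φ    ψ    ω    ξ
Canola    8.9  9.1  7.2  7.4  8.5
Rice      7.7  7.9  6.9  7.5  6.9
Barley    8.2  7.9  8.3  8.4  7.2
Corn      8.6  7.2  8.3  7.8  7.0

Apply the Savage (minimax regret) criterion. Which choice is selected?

Column bests: θ=8.9, φ=9.1, ψ=8.3, ω=8.4, ξ=8.5.
Canola regrets: 0.0, 0.0, 1.1, 1.0, 0.0 → max 1.1
Rice regrets: 1.2, 1.2, 1.4, 0.9, 1.6 → max 1.6
Barley regrets: 0.7, 1.2, 0.0, 0.0, 1.3 → max 1.3
Corn regrets: 0.3, 1.9, 0.0, 0.6, 1.5 → max 1.9
Smallest max regret = 1.1 → Canola.

Canola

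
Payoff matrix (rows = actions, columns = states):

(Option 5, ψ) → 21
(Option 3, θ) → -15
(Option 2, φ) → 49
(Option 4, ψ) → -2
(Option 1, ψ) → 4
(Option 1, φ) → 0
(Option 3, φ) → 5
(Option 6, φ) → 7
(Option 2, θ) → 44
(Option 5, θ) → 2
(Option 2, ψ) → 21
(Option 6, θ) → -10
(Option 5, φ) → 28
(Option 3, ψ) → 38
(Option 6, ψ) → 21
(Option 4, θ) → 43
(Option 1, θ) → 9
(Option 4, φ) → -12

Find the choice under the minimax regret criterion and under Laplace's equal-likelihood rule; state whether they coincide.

Column bests: θ=44, φ=49, ψ=38.
Option 1 regrets: 35, 49, 34 → max 49
Option 2 regrets: 0, 0, 17 → max 17
Option 3 regrets: 59, 44, 0 → max 59
Option 4 regrets: 1, 61, 40 → max 61
Option 5 regrets: 42, 21, 17 → max 42
Option 6 regrets: 54, 42, 17 → max 54
Smallest max regret = 17 → Option 2.
Row averages: Option 1=13/3, Option 2=38, Option 3=28/3, Option 4=29/3, Option 5=17, Option 6=6
Highest average = 38 → Option 2.

minimax regret → Option 2; laplace → Option 2 (agree)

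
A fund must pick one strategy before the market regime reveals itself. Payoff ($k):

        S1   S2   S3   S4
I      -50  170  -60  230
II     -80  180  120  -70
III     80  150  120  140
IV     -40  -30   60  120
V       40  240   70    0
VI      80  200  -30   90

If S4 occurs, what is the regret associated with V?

Best payoff under S4 is 230.
Regret = 230 − 0 = 230.

230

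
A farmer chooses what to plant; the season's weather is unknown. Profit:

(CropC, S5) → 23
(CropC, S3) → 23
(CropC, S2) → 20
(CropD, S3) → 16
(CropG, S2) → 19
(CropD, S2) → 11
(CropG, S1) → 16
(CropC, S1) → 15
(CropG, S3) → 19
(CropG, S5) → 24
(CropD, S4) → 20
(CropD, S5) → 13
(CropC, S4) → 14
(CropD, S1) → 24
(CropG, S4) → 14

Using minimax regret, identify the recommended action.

CropG

Column bests: S1=24, S2=20, S3=23, S4=20, S5=24.
CropD regrets: 0, 9, 7, 0, 11 → max 11
CropC regrets: 9, 0, 0, 6, 1 → max 9
CropG regrets: 8, 1, 4, 6, 0 → max 8
Smallest max regret = 8 → CropG.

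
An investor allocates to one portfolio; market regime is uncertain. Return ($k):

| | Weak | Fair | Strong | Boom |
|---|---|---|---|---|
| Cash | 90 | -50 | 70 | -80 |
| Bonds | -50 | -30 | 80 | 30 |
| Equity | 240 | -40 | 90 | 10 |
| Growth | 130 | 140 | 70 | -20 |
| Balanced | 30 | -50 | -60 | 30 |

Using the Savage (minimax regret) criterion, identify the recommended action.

Growth

Column bests: Weak=240, Fair=140, Strong=90, Boom=30.
Cash regrets: 150, 190, 20, 110 → max 190
Bonds regrets: 290, 170, 10, 0 → max 290
Equity regrets: 0, 180, 0, 20 → max 180
Growth regrets: 110, 0, 20, 50 → max 110
Balanced regrets: 210, 190, 150, 0 → max 210
Smallest max regret = 110 → Growth.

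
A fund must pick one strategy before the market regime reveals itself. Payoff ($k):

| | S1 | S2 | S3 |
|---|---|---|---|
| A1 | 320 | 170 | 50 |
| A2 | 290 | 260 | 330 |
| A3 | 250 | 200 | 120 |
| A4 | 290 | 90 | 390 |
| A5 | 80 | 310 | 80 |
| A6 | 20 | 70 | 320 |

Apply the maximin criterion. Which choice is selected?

Row minima: A1=50, A2=260, A3=120, A4=90, A5=80, A6=20
Best worst-case = 260 → A2.

A2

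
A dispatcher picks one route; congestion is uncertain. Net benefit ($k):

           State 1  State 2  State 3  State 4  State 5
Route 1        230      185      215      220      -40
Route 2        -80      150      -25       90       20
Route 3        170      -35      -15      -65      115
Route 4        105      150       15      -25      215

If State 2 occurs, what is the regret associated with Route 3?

220

Best payoff under State 2 is 185.
Regret = 185 − (-35) = 220.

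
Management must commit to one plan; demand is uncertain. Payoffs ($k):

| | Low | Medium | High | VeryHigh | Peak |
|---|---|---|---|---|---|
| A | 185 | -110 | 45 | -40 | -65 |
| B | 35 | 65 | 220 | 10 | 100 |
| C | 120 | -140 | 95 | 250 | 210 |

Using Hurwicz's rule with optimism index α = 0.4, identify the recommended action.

A: 0.4·185 + 0.6·(-110) = 8
B: 0.4·220 + 0.6·10 = 94
C: 0.4·250 + 0.6·(-140) = 16
Highest Hurwicz score = 94 → B.

B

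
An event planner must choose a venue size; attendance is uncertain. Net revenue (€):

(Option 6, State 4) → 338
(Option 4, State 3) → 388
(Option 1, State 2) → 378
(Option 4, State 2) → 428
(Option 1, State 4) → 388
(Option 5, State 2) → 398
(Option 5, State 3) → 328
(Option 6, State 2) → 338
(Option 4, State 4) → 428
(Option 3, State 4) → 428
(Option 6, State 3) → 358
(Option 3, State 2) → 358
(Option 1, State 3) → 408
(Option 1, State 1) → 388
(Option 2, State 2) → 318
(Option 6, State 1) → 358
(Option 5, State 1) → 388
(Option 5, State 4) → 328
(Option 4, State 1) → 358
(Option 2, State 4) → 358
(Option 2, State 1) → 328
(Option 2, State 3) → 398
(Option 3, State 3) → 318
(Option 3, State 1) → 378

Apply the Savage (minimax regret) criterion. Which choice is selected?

Option 4

Column bests: State 1=388, State 2=428, State 3=408, State 4=428.
Option 1 regrets: 0, 50, 0, 40 → max 50
Option 2 regrets: 60, 110, 10, 70 → max 110
Option 3 regrets: 10, 70, 90, 0 → max 90
Option 4 regrets: 30, 0, 20, 0 → max 30
Option 5 regrets: 0, 30, 80, 100 → max 100
Option 6 regrets: 30, 90, 50, 90 → max 90
Smallest max regret = 30 → Option 4.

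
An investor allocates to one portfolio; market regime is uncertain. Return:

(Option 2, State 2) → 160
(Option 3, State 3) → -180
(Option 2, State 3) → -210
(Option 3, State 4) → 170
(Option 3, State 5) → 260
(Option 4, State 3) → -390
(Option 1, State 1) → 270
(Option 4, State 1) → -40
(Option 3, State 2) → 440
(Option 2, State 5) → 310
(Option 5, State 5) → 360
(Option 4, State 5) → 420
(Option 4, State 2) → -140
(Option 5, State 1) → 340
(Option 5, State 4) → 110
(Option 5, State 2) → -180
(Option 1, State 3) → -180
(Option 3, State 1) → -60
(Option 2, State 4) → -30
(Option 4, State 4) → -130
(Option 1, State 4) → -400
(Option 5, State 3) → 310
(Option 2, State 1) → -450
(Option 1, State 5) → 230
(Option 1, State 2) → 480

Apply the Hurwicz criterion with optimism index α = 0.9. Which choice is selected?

Option 1: 0.9·480 + 0.1·(-400) = 392
Option 2: 0.9·310 + 0.1·(-450) = 234
Option 3: 0.9·440 + 0.1·(-180) = 378
Option 4: 0.9·420 + 0.1·(-390) = 339
Option 5: 0.9·360 + 0.1·(-180) = 306
Highest Hurwicz score = 392 → Option 1.

Option 1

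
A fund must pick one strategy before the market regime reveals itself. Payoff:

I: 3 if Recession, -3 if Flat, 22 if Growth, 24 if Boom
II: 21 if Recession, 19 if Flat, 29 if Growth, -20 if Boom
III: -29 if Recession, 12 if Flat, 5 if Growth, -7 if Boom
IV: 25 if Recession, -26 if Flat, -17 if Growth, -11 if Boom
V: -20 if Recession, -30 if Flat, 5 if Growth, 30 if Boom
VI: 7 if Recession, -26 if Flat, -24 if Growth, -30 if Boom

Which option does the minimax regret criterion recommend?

Column bests: Recession=25, Flat=19, Growth=29, Boom=30.
I regrets: 22, 22, 7, 6 → max 22
II regrets: 4, 0, 0, 50 → max 50
III regrets: 54, 7, 24, 37 → max 54
IV regrets: 0, 45, 46, 41 → max 46
V regrets: 45, 49, 24, 0 → max 49
VI regrets: 18, 45, 53, 60 → max 60
Smallest max regret = 22 → I.

I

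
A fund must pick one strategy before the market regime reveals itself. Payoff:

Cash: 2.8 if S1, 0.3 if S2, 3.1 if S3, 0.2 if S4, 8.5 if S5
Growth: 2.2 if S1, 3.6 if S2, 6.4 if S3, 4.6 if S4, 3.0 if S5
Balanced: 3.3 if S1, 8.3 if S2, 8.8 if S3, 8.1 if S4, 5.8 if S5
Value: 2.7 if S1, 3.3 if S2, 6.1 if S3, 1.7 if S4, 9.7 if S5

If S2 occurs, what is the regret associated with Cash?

8.0

Best payoff under S2 is 8.3.
Regret = 8.3 − 0.3 = 8.0.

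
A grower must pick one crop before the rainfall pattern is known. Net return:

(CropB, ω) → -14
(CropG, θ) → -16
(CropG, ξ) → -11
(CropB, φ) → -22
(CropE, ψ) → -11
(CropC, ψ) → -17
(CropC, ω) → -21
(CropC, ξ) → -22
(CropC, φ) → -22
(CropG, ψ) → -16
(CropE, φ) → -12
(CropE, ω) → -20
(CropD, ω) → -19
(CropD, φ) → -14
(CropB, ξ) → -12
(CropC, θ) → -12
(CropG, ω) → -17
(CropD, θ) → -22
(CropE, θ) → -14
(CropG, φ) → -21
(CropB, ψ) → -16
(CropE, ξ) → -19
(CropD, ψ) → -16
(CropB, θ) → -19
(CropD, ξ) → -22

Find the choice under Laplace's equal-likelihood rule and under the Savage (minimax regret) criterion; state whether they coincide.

Row averages: CropB=-16.6, CropC=-18.8, CropG=-16.2, CropD=-18.6, CropE=-15.2
Highest average = -15.2 → CropE.
Column bests: θ=-12, φ=-12, ψ=-11, ω=-14, ξ=-11.
CropB regrets: 7, 10, 5, 0, 1 → max 10
CropC regrets: 0, 10, 6, 7, 11 → max 11
CropG regrets: 4, 9, 5, 3, 0 → max 9
CropD regrets: 10, 2, 5, 5, 11 → max 11
CropE regrets: 2, 0, 0, 6, 8 → max 8
Smallest max regret = 8 → CropE.

laplace → CropE; minimax regret → CropE (agree)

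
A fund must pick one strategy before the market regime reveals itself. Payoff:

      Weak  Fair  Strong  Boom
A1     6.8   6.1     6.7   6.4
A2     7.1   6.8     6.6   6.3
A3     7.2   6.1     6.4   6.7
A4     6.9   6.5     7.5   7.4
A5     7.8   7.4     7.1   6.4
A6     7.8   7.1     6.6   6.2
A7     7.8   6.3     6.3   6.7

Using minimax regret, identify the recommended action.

Column bests: Weak=7.8, Fair=7.4, Strong=7.5, Boom=7.4.
A1 regrets: 1.0, 1.3, 0.8, 1.0 → max 1.3
A2 regrets: 0.7, 0.6, 0.9, 1.1 → max 1.1
A3 regrets: 0.6, 1.3, 1.1, 0.7 → max 1.3
A4 regrets: 0.9, 0.9, 0.0, 0.0 → max 0.9
A5 regrets: 0.0, 0.0, 0.4, 1.0 → max 1.0
A6 regrets: 0.0, 0.3, 0.9, 1.2 → max 1.2
A7 regrets: 0.0, 1.1, 1.2, 0.7 → max 1.2
Smallest max regret = 0.9 → A4.

A4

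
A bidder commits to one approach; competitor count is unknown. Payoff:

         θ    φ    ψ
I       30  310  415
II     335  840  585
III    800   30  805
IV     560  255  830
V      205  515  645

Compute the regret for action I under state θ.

770

Best payoff under θ is 800.
Regret = 800 − 30 = 770.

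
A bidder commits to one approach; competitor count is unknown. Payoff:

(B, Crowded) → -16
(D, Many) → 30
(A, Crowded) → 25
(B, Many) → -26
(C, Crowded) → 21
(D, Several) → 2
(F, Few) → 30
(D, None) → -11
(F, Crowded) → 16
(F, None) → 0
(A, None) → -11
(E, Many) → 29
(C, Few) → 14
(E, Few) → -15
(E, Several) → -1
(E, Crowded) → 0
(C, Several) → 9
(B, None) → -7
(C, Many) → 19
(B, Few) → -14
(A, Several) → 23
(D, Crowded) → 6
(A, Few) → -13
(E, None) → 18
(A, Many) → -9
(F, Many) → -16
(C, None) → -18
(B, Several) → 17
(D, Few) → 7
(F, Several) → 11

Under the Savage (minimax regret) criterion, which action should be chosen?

D

Column bests: None=18, Few=30, Several=23, Many=30, Crowded=25.
A regrets: 29, 43, 0, 39, 0 → max 43
B regrets: 25, 44, 6, 56, 41 → max 56
C regrets: 36, 16, 14, 11, 4 → max 36
D regrets: 29, 23, 21, 0, 19 → max 29
E regrets: 0, 45, 24, 1, 25 → max 45
F regrets: 18, 0, 12, 46, 9 → max 46
Smallest max regret = 29 → D.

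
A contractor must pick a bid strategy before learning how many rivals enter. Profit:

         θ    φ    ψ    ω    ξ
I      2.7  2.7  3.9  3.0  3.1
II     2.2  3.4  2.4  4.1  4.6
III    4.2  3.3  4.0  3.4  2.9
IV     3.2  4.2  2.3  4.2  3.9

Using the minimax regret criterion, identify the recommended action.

I

Column bests: θ=4.2, φ=4.2, ψ=4.0, ω=4.2, ξ=4.6.
I regrets: 1.5, 1.5, 0.1, 1.2, 1.5 → max 1.5
II regrets: 2.0, 0.8, 1.6, 0.1, 0.0 → max 2.0
III regrets: 0.0, 0.9, 0.0, 0.8, 1.7 → max 1.7
IV regrets: 1.0, 0.0, 1.7, 0.0, 0.7 → max 1.7
Smallest max regret = 1.5 → I.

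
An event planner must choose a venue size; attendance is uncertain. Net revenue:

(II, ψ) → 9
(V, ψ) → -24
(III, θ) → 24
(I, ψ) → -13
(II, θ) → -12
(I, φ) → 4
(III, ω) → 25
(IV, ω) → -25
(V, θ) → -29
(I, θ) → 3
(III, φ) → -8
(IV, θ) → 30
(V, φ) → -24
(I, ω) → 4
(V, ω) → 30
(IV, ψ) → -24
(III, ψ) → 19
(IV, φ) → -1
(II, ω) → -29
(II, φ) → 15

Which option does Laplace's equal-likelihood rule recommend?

Row averages: I=-0.5, II=-4.25, III=15, IV=-5, V=-11.75
Highest average = 15 → III.

III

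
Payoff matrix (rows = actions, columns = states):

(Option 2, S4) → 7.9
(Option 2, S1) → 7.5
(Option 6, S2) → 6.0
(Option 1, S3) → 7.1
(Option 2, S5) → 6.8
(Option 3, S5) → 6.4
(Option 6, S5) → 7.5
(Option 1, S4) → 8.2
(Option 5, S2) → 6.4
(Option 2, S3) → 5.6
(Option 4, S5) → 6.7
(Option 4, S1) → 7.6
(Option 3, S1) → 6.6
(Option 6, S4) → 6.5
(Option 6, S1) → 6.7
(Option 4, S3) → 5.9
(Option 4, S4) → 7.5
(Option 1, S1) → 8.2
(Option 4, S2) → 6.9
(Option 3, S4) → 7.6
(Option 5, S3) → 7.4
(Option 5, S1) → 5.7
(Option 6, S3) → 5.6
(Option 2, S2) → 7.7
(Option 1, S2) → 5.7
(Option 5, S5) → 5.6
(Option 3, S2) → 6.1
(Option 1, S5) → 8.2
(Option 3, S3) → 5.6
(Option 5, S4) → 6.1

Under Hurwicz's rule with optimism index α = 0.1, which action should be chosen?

Option 1: 0.1·8.2 + 0.9·5.7 = 5.95
Option 2: 0.1·7.9 + 0.9·5.6 = 5.83
Option 3: 0.1·7.6 + 0.9·5.6 = 5.8
Option 4: 0.1·7.6 + 0.9·5.9 = 6.07
Option 5: 0.1·7.4 + 0.9·5.6 = 5.78
Option 6: 0.1·7.5 + 0.9·5.6 = 5.79
Highest Hurwicz score = 6.07 → Option 4.

Option 4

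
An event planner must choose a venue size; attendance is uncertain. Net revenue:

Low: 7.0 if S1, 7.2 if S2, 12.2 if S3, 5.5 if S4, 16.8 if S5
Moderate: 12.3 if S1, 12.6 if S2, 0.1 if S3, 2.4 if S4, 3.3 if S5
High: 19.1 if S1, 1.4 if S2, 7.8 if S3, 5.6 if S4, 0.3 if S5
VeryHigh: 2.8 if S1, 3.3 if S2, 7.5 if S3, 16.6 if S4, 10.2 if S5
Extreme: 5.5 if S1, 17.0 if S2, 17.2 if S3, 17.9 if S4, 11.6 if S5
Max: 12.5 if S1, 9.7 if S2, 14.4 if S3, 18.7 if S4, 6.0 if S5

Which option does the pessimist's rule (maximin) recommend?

Row minima: Low=5.5, Moderate=0.1, High=0.3, VeryHigh=2.8, Extreme=5.5, Max=6.0
Best worst-case = 6.0 → Max.

Max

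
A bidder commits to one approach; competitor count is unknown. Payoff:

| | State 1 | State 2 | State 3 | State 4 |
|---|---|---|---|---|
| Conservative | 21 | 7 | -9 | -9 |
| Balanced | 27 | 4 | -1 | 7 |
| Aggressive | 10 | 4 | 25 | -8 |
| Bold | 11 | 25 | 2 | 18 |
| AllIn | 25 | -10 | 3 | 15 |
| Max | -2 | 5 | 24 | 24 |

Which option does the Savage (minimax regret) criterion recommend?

Bold

Column bests: State 1=27, State 2=25, State 3=25, State 4=24.
Conservative regrets: 6, 18, 34, 33 → max 34
Balanced regrets: 0, 21, 26, 17 → max 26
Aggressive regrets: 17, 21, 0, 32 → max 32
Bold regrets: 16, 0, 23, 6 → max 23
AllIn regrets: 2, 35, 22, 9 → max 35
Max regrets: 29, 20, 1, 0 → max 29
Smallest max regret = 23 → Bold.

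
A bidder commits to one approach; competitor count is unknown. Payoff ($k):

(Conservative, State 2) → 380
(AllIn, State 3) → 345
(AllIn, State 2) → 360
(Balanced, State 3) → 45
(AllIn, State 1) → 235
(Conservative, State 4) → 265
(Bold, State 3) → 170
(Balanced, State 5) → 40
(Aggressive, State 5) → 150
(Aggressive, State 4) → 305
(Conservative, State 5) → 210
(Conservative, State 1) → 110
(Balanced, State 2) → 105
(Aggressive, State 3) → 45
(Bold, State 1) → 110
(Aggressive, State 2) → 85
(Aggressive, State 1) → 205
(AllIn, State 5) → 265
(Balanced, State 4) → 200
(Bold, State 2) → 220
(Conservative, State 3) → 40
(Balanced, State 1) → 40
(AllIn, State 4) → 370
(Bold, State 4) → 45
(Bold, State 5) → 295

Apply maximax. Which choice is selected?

Conservative

Row maxima: Conservative=380, Balanced=200, Aggressive=305, Bold=295, AllIn=370
Best best-case = 380 → Conservative.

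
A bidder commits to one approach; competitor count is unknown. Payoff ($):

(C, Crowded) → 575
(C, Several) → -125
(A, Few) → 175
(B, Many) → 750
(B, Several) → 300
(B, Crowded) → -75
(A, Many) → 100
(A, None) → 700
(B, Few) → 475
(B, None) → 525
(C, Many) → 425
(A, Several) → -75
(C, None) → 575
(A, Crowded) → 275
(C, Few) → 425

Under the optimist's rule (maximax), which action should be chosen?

Row maxima: A=700, B=750, C=575
Best best-case = 750 → B.

B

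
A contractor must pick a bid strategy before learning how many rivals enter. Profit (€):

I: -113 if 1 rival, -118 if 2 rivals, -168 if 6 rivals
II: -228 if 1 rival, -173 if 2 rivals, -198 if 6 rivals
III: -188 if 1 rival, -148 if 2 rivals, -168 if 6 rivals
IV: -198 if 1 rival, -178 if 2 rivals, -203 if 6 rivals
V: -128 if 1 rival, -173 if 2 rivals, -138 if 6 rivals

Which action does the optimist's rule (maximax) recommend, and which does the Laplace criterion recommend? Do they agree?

Row maxima: I=-113, II=-173, III=-148, IV=-178, V=-128
Best best-case = -113 → I.
Row averages: I=-133, II=-599/3, III=-168, IV=-193, V=-439/3
Highest average = -133 → I.

maximax → I; laplace → I (agree)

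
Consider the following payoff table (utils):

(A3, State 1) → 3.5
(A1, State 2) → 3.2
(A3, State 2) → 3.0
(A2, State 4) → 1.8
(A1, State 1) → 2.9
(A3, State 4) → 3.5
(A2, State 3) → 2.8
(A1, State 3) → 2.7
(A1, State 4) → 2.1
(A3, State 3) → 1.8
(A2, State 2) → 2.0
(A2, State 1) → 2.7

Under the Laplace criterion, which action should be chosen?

A3

Row averages: A1=2.725, A2=2.325, A3=2.95
Highest average = 2.95 → A3.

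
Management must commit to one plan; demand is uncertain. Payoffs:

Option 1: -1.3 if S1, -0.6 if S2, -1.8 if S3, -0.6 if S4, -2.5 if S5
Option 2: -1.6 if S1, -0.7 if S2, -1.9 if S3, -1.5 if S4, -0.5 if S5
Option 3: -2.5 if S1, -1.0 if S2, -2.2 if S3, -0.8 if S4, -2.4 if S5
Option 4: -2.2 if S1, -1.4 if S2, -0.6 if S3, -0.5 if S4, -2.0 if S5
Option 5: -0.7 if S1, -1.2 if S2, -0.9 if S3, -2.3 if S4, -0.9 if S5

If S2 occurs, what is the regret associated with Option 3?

0.4

Best payoff under S2 is -0.6.
Regret = -0.6 − (-1.0) = 0.4.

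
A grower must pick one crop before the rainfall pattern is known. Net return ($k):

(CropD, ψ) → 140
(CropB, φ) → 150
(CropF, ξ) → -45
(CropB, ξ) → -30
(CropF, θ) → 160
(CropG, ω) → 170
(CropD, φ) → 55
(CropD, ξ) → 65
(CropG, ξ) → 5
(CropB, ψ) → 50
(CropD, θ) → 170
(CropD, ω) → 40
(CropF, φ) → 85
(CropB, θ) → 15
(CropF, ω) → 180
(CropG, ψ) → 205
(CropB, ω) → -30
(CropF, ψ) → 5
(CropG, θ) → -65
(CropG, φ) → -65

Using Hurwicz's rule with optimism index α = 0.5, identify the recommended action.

CropD

CropD: 0.5·170 + 0.5·40 = 105
CropG: 0.5·205 + 0.5·(-65) = 70
CropF: 0.5·180 + 0.5·(-45) = 67.5
CropB: 0.5·150 + 0.5·(-30) = 60
Highest Hurwicz score = 105 → CropD.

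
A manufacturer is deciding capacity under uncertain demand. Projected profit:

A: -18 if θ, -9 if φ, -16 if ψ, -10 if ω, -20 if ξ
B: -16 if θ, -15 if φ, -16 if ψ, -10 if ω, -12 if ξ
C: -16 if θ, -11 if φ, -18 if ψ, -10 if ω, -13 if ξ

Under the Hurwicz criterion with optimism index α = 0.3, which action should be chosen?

B

A: 0.3·(-9) + 0.7·(-20) = -16.7
B: 0.3·(-10) + 0.7·(-16) = -14.2
C: 0.3·(-10) + 0.7·(-18) = -15.6
Highest Hurwicz score = -14.2 → B.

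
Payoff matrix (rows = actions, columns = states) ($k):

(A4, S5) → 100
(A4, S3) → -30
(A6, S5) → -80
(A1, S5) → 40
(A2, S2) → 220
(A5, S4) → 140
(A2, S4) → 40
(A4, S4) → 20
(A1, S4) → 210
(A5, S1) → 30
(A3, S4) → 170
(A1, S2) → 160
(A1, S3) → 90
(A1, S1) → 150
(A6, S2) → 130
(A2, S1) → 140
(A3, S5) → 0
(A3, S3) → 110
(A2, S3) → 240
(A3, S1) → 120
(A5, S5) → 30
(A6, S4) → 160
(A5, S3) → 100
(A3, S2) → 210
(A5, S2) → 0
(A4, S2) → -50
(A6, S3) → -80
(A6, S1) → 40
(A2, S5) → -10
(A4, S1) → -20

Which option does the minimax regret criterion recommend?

Column bests: S1=150, S2=220, S3=240, S4=210, S5=100.
A1 regrets: 0, 60, 150, 0, 60 → max 150
A2 regrets: 10, 0, 0, 170, 110 → max 170
A3 regrets: 30, 10, 130, 40, 100 → max 130
A4 regrets: 170, 270, 270, 190, 0 → max 270
A5 regrets: 120, 220, 140, 70, 70 → max 220
A6 regrets: 110, 90, 320, 50, 180 → max 320
Smallest max regret = 130 → A3.

A3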